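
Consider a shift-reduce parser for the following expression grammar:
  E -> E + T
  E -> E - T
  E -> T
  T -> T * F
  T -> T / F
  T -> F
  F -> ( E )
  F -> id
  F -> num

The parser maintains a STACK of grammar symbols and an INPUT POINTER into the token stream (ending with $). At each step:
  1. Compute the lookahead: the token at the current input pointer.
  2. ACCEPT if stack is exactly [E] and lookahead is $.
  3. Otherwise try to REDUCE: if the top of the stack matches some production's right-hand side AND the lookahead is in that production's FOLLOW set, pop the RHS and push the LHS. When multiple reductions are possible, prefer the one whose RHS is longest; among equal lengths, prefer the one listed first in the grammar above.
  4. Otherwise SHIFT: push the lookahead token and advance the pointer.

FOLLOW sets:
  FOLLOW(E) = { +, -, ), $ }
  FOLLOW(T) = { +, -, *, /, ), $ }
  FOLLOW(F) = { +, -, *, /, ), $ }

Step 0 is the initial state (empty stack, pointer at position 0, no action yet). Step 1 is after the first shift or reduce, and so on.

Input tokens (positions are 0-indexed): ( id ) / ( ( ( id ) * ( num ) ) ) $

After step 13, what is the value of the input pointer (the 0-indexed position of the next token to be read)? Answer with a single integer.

Answer: 8

Derivation:
Step 1: shift (. Stack=[(] ptr=1 lookahead=id remaining=[id ) / ( ( ( id ) * ( num ) ) ) $]
Step 2: shift id. Stack=[( id] ptr=2 lookahead=) remaining=[) / ( ( ( id ) * ( num ) ) ) $]
Step 3: reduce F->id. Stack=[( F] ptr=2 lookahead=) remaining=[) / ( ( ( id ) * ( num ) ) ) $]
Step 4: reduce T->F. Stack=[( T] ptr=2 lookahead=) remaining=[) / ( ( ( id ) * ( num ) ) ) $]
Step 5: reduce E->T. Stack=[( E] ptr=2 lookahead=) remaining=[) / ( ( ( id ) * ( num ) ) ) $]
Step 6: shift ). Stack=[( E )] ptr=3 lookahead=/ remaining=[/ ( ( ( id ) * ( num ) ) ) $]
Step 7: reduce F->( E ). Stack=[F] ptr=3 lookahead=/ remaining=[/ ( ( ( id ) * ( num ) ) ) $]
Step 8: reduce T->F. Stack=[T] ptr=3 lookahead=/ remaining=[/ ( ( ( id ) * ( num ) ) ) $]
Step 9: shift /. Stack=[T /] ptr=4 lookahead=( remaining=[( ( ( id ) * ( num ) ) ) $]
Step 10: shift (. Stack=[T / (] ptr=5 lookahead=( remaining=[( ( id ) * ( num ) ) ) $]
Step 11: shift (. Stack=[T / ( (] ptr=6 lookahead=( remaining=[( id ) * ( num ) ) ) $]
Step 12: shift (. Stack=[T / ( ( (] ptr=7 lookahead=id remaining=[id ) * ( num ) ) ) $]
Step 13: shift id. Stack=[T / ( ( ( id] ptr=8 lookahead=) remaining=[) * ( num ) ) ) $]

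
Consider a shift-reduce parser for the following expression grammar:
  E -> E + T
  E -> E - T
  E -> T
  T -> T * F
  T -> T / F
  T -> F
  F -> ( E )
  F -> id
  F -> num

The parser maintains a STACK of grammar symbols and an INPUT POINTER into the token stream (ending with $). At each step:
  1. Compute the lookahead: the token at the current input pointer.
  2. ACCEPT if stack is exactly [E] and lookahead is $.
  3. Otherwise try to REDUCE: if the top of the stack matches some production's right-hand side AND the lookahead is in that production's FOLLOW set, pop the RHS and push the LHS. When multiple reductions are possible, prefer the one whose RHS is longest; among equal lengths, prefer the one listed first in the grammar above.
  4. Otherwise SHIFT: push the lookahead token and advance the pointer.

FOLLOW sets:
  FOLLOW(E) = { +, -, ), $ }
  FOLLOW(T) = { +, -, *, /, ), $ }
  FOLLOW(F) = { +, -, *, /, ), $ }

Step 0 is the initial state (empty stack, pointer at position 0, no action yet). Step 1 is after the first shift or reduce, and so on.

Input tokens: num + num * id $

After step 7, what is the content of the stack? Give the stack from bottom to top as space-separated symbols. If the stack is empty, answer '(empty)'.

Step 1: shift num. Stack=[num] ptr=1 lookahead=+ remaining=[+ num * id $]
Step 2: reduce F->num. Stack=[F] ptr=1 lookahead=+ remaining=[+ num * id $]
Step 3: reduce T->F. Stack=[T] ptr=1 lookahead=+ remaining=[+ num * id $]
Step 4: reduce E->T. Stack=[E] ptr=1 lookahead=+ remaining=[+ num * id $]
Step 5: shift +. Stack=[E +] ptr=2 lookahead=num remaining=[num * id $]
Step 6: shift num. Stack=[E + num] ptr=3 lookahead=* remaining=[* id $]
Step 7: reduce F->num. Stack=[E + F] ptr=3 lookahead=* remaining=[* id $]

Answer: E + F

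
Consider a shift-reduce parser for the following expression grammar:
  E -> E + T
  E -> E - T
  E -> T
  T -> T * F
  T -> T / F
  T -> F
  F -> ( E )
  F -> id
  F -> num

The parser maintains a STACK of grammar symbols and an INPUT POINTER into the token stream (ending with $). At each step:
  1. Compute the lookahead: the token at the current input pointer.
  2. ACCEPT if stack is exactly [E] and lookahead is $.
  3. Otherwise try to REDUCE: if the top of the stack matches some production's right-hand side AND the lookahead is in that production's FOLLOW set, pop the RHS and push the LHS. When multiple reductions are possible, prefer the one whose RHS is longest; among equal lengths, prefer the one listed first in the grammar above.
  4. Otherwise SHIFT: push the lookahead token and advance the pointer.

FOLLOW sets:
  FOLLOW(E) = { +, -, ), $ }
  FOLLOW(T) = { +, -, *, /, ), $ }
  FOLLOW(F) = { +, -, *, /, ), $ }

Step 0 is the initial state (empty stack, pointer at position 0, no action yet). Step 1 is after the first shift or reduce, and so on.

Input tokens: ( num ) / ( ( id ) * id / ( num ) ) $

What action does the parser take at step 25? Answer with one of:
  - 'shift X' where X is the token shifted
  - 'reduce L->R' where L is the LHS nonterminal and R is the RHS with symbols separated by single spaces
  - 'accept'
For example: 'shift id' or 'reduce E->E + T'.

Step 1: shift (. Stack=[(] ptr=1 lookahead=num remaining=[num ) / ( ( id ) * id / ( num ) ) $]
Step 2: shift num. Stack=[( num] ptr=2 lookahead=) remaining=[) / ( ( id ) * id / ( num ) ) $]
Step 3: reduce F->num. Stack=[( F] ptr=2 lookahead=) remaining=[) / ( ( id ) * id / ( num ) ) $]
Step 4: reduce T->F. Stack=[( T] ptr=2 lookahead=) remaining=[) / ( ( id ) * id / ( num ) ) $]
Step 5: reduce E->T. Stack=[( E] ptr=2 lookahead=) remaining=[) / ( ( id ) * id / ( num ) ) $]
Step 6: shift ). Stack=[( E )] ptr=3 lookahead=/ remaining=[/ ( ( id ) * id / ( num ) ) $]
Step 7: reduce F->( E ). Stack=[F] ptr=3 lookahead=/ remaining=[/ ( ( id ) * id / ( num ) ) $]
Step 8: reduce T->F. Stack=[T] ptr=3 lookahead=/ remaining=[/ ( ( id ) * id / ( num ) ) $]
Step 9: shift /. Stack=[T /] ptr=4 lookahead=( remaining=[( ( id ) * id / ( num ) ) $]
Step 10: shift (. Stack=[T / (] ptr=5 lookahead=( remaining=[( id ) * id / ( num ) ) $]
Step 11: shift (. Stack=[T / ( (] ptr=6 lookahead=id remaining=[id ) * id / ( num ) ) $]
Step 12: shift id. Stack=[T / ( ( id] ptr=7 lookahead=) remaining=[) * id / ( num ) ) $]
Step 13: reduce F->id. Stack=[T / ( ( F] ptr=7 lookahead=) remaining=[) * id / ( num ) ) $]
Step 14: reduce T->F. Stack=[T / ( ( T] ptr=7 lookahead=) remaining=[) * id / ( num ) ) $]
Step 15: reduce E->T. Stack=[T / ( ( E] ptr=7 lookahead=) remaining=[) * id / ( num ) ) $]
Step 16: shift ). Stack=[T / ( ( E )] ptr=8 lookahead=* remaining=[* id / ( num ) ) $]
Step 17: reduce F->( E ). Stack=[T / ( F] ptr=8 lookahead=* remaining=[* id / ( num ) ) $]
Step 18: reduce T->F. Stack=[T / ( T] ptr=8 lookahead=* remaining=[* id / ( num ) ) $]
Step 19: shift *. Stack=[T / ( T *] ptr=9 lookahead=id remaining=[id / ( num ) ) $]
Step 20: shift id. Stack=[T / ( T * id] ptr=10 lookahead=/ remaining=[/ ( num ) ) $]
Step 21: reduce F->id. Stack=[T / ( T * F] ptr=10 lookahead=/ remaining=[/ ( num ) ) $]
Step 22: reduce T->T * F. Stack=[T / ( T] ptr=10 lookahead=/ remaining=[/ ( num ) ) $]
Step 23: shift /. Stack=[T / ( T /] ptr=11 lookahead=( remaining=[( num ) ) $]
Step 24: shift (. Stack=[T / ( T / (] ptr=12 lookahead=num remaining=[num ) ) $]
Step 25: shift num. Stack=[T / ( T / ( num] ptr=13 lookahead=) remaining=[) ) $]

Answer: shift num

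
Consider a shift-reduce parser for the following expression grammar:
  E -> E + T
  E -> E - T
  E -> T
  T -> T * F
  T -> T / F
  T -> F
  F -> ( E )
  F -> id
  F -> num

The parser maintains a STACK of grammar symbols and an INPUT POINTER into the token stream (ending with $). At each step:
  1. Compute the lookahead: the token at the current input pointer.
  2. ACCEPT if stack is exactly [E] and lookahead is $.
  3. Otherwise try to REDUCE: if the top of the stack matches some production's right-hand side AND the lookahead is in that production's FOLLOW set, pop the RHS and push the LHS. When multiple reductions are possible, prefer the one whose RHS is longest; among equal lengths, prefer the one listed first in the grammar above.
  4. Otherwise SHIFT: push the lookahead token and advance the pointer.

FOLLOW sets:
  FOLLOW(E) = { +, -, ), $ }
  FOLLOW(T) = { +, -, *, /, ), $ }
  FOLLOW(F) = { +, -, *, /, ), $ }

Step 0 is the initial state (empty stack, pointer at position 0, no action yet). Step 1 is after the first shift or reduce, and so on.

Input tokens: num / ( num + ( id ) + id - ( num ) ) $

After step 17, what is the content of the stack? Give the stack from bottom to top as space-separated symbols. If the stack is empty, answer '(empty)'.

Answer: T / ( E + F

Derivation:
Step 1: shift num. Stack=[num] ptr=1 lookahead=/ remaining=[/ ( num + ( id ) + id - ( num ) ) $]
Step 2: reduce F->num. Stack=[F] ptr=1 lookahead=/ remaining=[/ ( num + ( id ) + id - ( num ) ) $]
Step 3: reduce T->F. Stack=[T] ptr=1 lookahead=/ remaining=[/ ( num + ( id ) + id - ( num ) ) $]
Step 4: shift /. Stack=[T /] ptr=2 lookahead=( remaining=[( num + ( id ) + id - ( num ) ) $]
Step 5: shift (. Stack=[T / (] ptr=3 lookahead=num remaining=[num + ( id ) + id - ( num ) ) $]
Step 6: shift num. Stack=[T / ( num] ptr=4 lookahead=+ remaining=[+ ( id ) + id - ( num ) ) $]
Step 7: reduce F->num. Stack=[T / ( F] ptr=4 lookahead=+ remaining=[+ ( id ) + id - ( num ) ) $]
Step 8: reduce T->F. Stack=[T / ( T] ptr=4 lookahead=+ remaining=[+ ( id ) + id - ( num ) ) $]
Step 9: reduce E->T. Stack=[T / ( E] ptr=4 lookahead=+ remaining=[+ ( id ) + id - ( num ) ) $]
Step 10: shift +. Stack=[T / ( E +] ptr=5 lookahead=( remaining=[( id ) + id - ( num ) ) $]
Step 11: shift (. Stack=[T / ( E + (] ptr=6 lookahead=id remaining=[id ) + id - ( num ) ) $]
Step 12: shift id. Stack=[T / ( E + ( id] ptr=7 lookahead=) remaining=[) + id - ( num ) ) $]
Step 13: reduce F->id. Stack=[T / ( E + ( F] ptr=7 lookahead=) remaining=[) + id - ( num ) ) $]
Step 14: reduce T->F. Stack=[T / ( E + ( T] ptr=7 lookahead=) remaining=[) + id - ( num ) ) $]
Step 15: reduce E->T. Stack=[T / ( E + ( E] ptr=7 lookahead=) remaining=[) + id - ( num ) ) $]
Step 16: shift ). Stack=[T / ( E + ( E )] ptr=8 lookahead=+ remaining=[+ id - ( num ) ) $]
Step 17: reduce F->( E ). Stack=[T / ( E + F] ptr=8 lookahead=+ remaining=[+ id - ( num ) ) $]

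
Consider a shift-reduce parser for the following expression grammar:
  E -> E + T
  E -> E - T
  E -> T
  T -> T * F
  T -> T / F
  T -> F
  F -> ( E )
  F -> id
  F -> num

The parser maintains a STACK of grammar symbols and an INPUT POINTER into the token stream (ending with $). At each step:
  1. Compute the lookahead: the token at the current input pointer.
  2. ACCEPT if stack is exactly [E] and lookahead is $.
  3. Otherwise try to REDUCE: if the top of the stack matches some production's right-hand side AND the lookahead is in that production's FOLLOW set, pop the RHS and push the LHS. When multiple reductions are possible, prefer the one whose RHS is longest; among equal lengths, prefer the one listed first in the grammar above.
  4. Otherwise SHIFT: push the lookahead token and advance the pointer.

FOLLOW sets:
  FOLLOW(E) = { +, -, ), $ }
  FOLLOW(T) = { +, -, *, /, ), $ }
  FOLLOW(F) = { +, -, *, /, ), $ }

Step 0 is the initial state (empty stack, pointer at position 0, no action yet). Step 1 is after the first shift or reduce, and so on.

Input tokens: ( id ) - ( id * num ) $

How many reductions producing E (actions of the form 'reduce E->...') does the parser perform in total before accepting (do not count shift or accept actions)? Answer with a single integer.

Step 1: shift (. Stack=[(] ptr=1 lookahead=id remaining=[id ) - ( id * num ) $]
Step 2: shift id. Stack=[( id] ptr=2 lookahead=) remaining=[) - ( id * num ) $]
Step 3: reduce F->id. Stack=[( F] ptr=2 lookahead=) remaining=[) - ( id * num ) $]
Step 4: reduce T->F. Stack=[( T] ptr=2 lookahead=) remaining=[) - ( id * num ) $]
Step 5: reduce E->T. Stack=[( E] ptr=2 lookahead=) remaining=[) - ( id * num ) $]
Step 6: shift ). Stack=[( E )] ptr=3 lookahead=- remaining=[- ( id * num ) $]
Step 7: reduce F->( E ). Stack=[F] ptr=3 lookahead=- remaining=[- ( id * num ) $]
Step 8: reduce T->F. Stack=[T] ptr=3 lookahead=- remaining=[- ( id * num ) $]
Step 9: reduce E->T. Stack=[E] ptr=3 lookahead=- remaining=[- ( id * num ) $]
Step 10: shift -. Stack=[E -] ptr=4 lookahead=( remaining=[( id * num ) $]
Step 11: shift (. Stack=[E - (] ptr=5 lookahead=id remaining=[id * num ) $]
Step 12: shift id. Stack=[E - ( id] ptr=6 lookahead=* remaining=[* num ) $]
Step 13: reduce F->id. Stack=[E - ( F] ptr=6 lookahead=* remaining=[* num ) $]
Step 14: reduce T->F. Stack=[E - ( T] ptr=6 lookahead=* remaining=[* num ) $]
Step 15: shift *. Stack=[E - ( T *] ptr=7 lookahead=num remaining=[num ) $]
Step 16: shift num. Stack=[E - ( T * num] ptr=8 lookahead=) remaining=[) $]
Step 17: reduce F->num. Stack=[E - ( T * F] ptr=8 lookahead=) remaining=[) $]
Step 18: reduce T->T * F. Stack=[E - ( T] ptr=8 lookahead=) remaining=[) $]
Step 19: reduce E->T. Stack=[E - ( E] ptr=8 lookahead=) remaining=[) $]
Step 20: shift ). Stack=[E - ( E )] ptr=9 lookahead=$ remaining=[$]
Step 21: reduce F->( E ). Stack=[E - F] ptr=9 lookahead=$ remaining=[$]
Step 22: reduce T->F. Stack=[E - T] ptr=9 lookahead=$ remaining=[$]
Step 23: reduce E->E - T. Stack=[E] ptr=9 lookahead=$ remaining=[$]
Step 24: accept. Stack=[E] ptr=9 lookahead=$ remaining=[$]

Answer: 4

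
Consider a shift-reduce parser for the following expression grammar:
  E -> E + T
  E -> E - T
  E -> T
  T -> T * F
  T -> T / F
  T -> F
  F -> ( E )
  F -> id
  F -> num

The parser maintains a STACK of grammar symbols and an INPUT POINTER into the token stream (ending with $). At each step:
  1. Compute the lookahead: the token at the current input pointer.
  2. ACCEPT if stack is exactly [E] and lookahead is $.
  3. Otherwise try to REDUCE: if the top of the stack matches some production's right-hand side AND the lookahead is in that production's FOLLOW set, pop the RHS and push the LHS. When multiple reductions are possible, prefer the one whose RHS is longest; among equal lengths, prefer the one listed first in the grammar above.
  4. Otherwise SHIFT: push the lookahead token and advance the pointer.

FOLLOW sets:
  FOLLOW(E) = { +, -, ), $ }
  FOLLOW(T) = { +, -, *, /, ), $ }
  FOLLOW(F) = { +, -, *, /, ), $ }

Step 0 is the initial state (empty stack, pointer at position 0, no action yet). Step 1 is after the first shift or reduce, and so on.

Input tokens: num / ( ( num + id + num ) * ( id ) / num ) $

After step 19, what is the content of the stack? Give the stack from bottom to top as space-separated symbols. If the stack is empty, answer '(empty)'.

Step 1: shift num. Stack=[num] ptr=1 lookahead=/ remaining=[/ ( ( num + id + num ) * ( id ) / num ) $]
Step 2: reduce F->num. Stack=[F] ptr=1 lookahead=/ remaining=[/ ( ( num + id + num ) * ( id ) / num ) $]
Step 3: reduce T->F. Stack=[T] ptr=1 lookahead=/ remaining=[/ ( ( num + id + num ) * ( id ) / num ) $]
Step 4: shift /. Stack=[T /] ptr=2 lookahead=( remaining=[( ( num + id + num ) * ( id ) / num ) $]
Step 5: shift (. Stack=[T / (] ptr=3 lookahead=( remaining=[( num + id + num ) * ( id ) / num ) $]
Step 6: shift (. Stack=[T / ( (] ptr=4 lookahead=num remaining=[num + id + num ) * ( id ) / num ) $]
Step 7: shift num. Stack=[T / ( ( num] ptr=5 lookahead=+ remaining=[+ id + num ) * ( id ) / num ) $]
Step 8: reduce F->num. Stack=[T / ( ( F] ptr=5 lookahead=+ remaining=[+ id + num ) * ( id ) / num ) $]
Step 9: reduce T->F. Stack=[T / ( ( T] ptr=5 lookahead=+ remaining=[+ id + num ) * ( id ) / num ) $]
Step 10: reduce E->T. Stack=[T / ( ( E] ptr=5 lookahead=+ remaining=[+ id + num ) * ( id ) / num ) $]
Step 11: shift +. Stack=[T / ( ( E +] ptr=6 lookahead=id remaining=[id + num ) * ( id ) / num ) $]
Step 12: shift id. Stack=[T / ( ( E + id] ptr=7 lookahead=+ remaining=[+ num ) * ( id ) / num ) $]
Step 13: reduce F->id. Stack=[T / ( ( E + F] ptr=7 lookahead=+ remaining=[+ num ) * ( id ) / num ) $]
Step 14: reduce T->F. Stack=[T / ( ( E + T] ptr=7 lookahead=+ remaining=[+ num ) * ( id ) / num ) $]
Step 15: reduce E->E + T. Stack=[T / ( ( E] ptr=7 lookahead=+ remaining=[+ num ) * ( id ) / num ) $]
Step 16: shift +. Stack=[T / ( ( E +] ptr=8 lookahead=num remaining=[num ) * ( id ) / num ) $]
Step 17: shift num. Stack=[T / ( ( E + num] ptr=9 lookahead=) remaining=[) * ( id ) / num ) $]
Step 18: reduce F->num. Stack=[T / ( ( E + F] ptr=9 lookahead=) remaining=[) * ( id ) / num ) $]
Step 19: reduce T->F. Stack=[T / ( ( E + T] ptr=9 lookahead=) remaining=[) * ( id ) / num ) $]

Answer: T / ( ( E + T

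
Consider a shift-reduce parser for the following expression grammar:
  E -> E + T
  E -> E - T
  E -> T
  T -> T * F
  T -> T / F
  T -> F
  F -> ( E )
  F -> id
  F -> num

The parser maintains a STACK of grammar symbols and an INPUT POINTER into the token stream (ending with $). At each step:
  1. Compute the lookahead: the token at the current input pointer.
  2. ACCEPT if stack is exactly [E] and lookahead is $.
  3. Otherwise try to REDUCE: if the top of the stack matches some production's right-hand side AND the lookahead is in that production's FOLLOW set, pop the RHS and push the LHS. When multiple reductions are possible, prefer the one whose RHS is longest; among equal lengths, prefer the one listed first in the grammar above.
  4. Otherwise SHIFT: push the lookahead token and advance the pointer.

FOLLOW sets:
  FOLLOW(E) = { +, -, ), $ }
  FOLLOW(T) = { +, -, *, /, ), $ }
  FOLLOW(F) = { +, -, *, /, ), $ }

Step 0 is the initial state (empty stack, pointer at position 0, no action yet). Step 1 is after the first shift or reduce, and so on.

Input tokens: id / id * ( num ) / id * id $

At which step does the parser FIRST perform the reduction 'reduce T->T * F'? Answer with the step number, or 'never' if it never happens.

Step 1: shift id. Stack=[id] ptr=1 lookahead=/ remaining=[/ id * ( num ) / id * id $]
Step 2: reduce F->id. Stack=[F] ptr=1 lookahead=/ remaining=[/ id * ( num ) / id * id $]
Step 3: reduce T->F. Stack=[T] ptr=1 lookahead=/ remaining=[/ id * ( num ) / id * id $]
Step 4: shift /. Stack=[T /] ptr=2 lookahead=id remaining=[id * ( num ) / id * id $]
Step 5: shift id. Stack=[T / id] ptr=3 lookahead=* remaining=[* ( num ) / id * id $]
Step 6: reduce F->id. Stack=[T / F] ptr=3 lookahead=* remaining=[* ( num ) / id * id $]
Step 7: reduce T->T / F. Stack=[T] ptr=3 lookahead=* remaining=[* ( num ) / id * id $]
Step 8: shift *. Stack=[T *] ptr=4 lookahead=( remaining=[( num ) / id * id $]
Step 9: shift (. Stack=[T * (] ptr=5 lookahead=num remaining=[num ) / id * id $]
Step 10: shift num. Stack=[T * ( num] ptr=6 lookahead=) remaining=[) / id * id $]
Step 11: reduce F->num. Stack=[T * ( F] ptr=6 lookahead=) remaining=[) / id * id $]
Step 12: reduce T->F. Stack=[T * ( T] ptr=6 lookahead=) remaining=[) / id * id $]
Step 13: reduce E->T. Stack=[T * ( E] ptr=6 lookahead=) remaining=[) / id * id $]
Step 14: shift ). Stack=[T * ( E )] ptr=7 lookahead=/ remaining=[/ id * id $]
Step 15: reduce F->( E ). Stack=[T * F] ptr=7 lookahead=/ remaining=[/ id * id $]
Step 16: reduce T->T * F. Stack=[T] ptr=7 lookahead=/ remaining=[/ id * id $]

Answer: 16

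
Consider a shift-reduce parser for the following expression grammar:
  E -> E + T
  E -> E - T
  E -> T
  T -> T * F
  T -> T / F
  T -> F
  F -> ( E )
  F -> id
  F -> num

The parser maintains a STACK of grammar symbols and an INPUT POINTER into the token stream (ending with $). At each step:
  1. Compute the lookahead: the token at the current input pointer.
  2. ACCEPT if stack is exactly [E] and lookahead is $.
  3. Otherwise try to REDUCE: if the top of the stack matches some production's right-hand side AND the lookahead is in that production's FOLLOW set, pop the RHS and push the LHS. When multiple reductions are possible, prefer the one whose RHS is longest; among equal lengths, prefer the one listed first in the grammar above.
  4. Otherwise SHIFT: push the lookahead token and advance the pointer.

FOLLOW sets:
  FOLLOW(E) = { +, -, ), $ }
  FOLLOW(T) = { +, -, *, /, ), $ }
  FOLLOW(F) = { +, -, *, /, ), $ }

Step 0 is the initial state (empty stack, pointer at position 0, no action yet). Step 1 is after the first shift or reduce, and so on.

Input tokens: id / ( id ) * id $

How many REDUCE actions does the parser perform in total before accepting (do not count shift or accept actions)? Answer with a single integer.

Answer: 10

Derivation:
Step 1: shift id. Stack=[id] ptr=1 lookahead=/ remaining=[/ ( id ) * id $]
Step 2: reduce F->id. Stack=[F] ptr=1 lookahead=/ remaining=[/ ( id ) * id $]
Step 3: reduce T->F. Stack=[T] ptr=1 lookahead=/ remaining=[/ ( id ) * id $]
Step 4: shift /. Stack=[T /] ptr=2 lookahead=( remaining=[( id ) * id $]
Step 5: shift (. Stack=[T / (] ptr=3 lookahead=id remaining=[id ) * id $]
Step 6: shift id. Stack=[T / ( id] ptr=4 lookahead=) remaining=[) * id $]
Step 7: reduce F->id. Stack=[T / ( F] ptr=4 lookahead=) remaining=[) * id $]
Step 8: reduce T->F. Stack=[T / ( T] ptr=4 lookahead=) remaining=[) * id $]
Step 9: reduce E->T. Stack=[T / ( E] ptr=4 lookahead=) remaining=[) * id $]
Step 10: shift ). Stack=[T / ( E )] ptr=5 lookahead=* remaining=[* id $]
Step 11: reduce F->( E ). Stack=[T / F] ptr=5 lookahead=* remaining=[* id $]
Step 12: reduce T->T / F. Stack=[T] ptr=5 lookahead=* remaining=[* id $]
Step 13: shift *. Stack=[T *] ptr=6 lookahead=id remaining=[id $]
Step 14: shift id. Stack=[T * id] ptr=7 lookahead=$ remaining=[$]
Step 15: reduce F->id. Stack=[T * F] ptr=7 lookahead=$ remaining=[$]
Step 16: reduce T->T * F. Stack=[T] ptr=7 lookahead=$ remaining=[$]
Step 17: reduce E->T. Stack=[E] ptr=7 lookahead=$ remaining=[$]
Step 18: accept. Stack=[E] ptr=7 lookahead=$ remaining=[$]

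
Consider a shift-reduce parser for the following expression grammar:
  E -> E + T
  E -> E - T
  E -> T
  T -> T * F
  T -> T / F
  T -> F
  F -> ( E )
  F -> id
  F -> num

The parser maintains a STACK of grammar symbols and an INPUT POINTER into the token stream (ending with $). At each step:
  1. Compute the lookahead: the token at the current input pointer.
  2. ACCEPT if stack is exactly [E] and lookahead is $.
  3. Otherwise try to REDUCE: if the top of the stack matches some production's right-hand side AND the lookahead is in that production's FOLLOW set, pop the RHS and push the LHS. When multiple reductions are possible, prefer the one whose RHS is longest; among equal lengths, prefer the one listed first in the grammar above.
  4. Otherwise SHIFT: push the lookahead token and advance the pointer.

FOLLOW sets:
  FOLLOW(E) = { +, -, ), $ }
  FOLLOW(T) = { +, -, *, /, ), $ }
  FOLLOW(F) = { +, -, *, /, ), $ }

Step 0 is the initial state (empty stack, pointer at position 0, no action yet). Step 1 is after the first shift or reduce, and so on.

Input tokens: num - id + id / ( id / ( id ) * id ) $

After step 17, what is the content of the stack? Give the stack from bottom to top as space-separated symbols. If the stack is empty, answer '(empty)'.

Answer: E + T / ( F

Derivation:
Step 1: shift num. Stack=[num] ptr=1 lookahead=- remaining=[- id + id / ( id / ( id ) * id ) $]
Step 2: reduce F->num. Stack=[F] ptr=1 lookahead=- remaining=[- id + id / ( id / ( id ) * id ) $]
Step 3: reduce T->F. Stack=[T] ptr=1 lookahead=- remaining=[- id + id / ( id / ( id ) * id ) $]
Step 4: reduce E->T. Stack=[E] ptr=1 lookahead=- remaining=[- id + id / ( id / ( id ) * id ) $]
Step 5: shift -. Stack=[E -] ptr=2 lookahead=id remaining=[id + id / ( id / ( id ) * id ) $]
Step 6: shift id. Stack=[E - id] ptr=3 lookahead=+ remaining=[+ id / ( id / ( id ) * id ) $]
Step 7: reduce F->id. Stack=[E - F] ptr=3 lookahead=+ remaining=[+ id / ( id / ( id ) * id ) $]
Step 8: reduce T->F. Stack=[E - T] ptr=3 lookahead=+ remaining=[+ id / ( id / ( id ) * id ) $]
Step 9: reduce E->E - T. Stack=[E] ptr=3 lookahead=+ remaining=[+ id / ( id / ( id ) * id ) $]
Step 10: shift +. Stack=[E +] ptr=4 lookahead=id remaining=[id / ( id / ( id ) * id ) $]
Step 11: shift id. Stack=[E + id] ptr=5 lookahead=/ remaining=[/ ( id / ( id ) * id ) $]
Step 12: reduce F->id. Stack=[E + F] ptr=5 lookahead=/ remaining=[/ ( id / ( id ) * id ) $]
Step 13: reduce T->F. Stack=[E + T] ptr=5 lookahead=/ remaining=[/ ( id / ( id ) * id ) $]
Step 14: shift /. Stack=[E + T /] ptr=6 lookahead=( remaining=[( id / ( id ) * id ) $]
Step 15: shift (. Stack=[E + T / (] ptr=7 lookahead=id remaining=[id / ( id ) * id ) $]
Step 16: shift id. Stack=[E + T / ( id] ptr=8 lookahead=/ remaining=[/ ( id ) * id ) $]
Step 17: reduce F->id. Stack=[E + T / ( F] ptr=8 lookahead=/ remaining=[/ ( id ) * id ) $]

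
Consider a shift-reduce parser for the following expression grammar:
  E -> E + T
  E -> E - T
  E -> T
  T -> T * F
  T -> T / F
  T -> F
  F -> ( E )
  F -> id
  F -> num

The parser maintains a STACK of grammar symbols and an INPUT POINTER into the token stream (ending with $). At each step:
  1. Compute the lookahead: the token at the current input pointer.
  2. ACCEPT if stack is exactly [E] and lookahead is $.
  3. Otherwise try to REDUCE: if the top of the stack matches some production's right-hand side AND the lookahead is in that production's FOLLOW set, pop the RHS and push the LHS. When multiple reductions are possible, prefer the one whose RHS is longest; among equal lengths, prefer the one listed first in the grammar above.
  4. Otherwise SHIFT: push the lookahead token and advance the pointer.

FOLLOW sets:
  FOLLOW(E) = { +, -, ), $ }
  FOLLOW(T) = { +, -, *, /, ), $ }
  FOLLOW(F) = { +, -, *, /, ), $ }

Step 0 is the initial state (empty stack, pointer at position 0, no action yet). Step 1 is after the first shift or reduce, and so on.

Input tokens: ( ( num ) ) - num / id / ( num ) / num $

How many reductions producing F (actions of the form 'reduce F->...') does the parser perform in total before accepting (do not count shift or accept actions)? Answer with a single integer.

Answer: 8

Derivation:
Step 1: shift (. Stack=[(] ptr=1 lookahead=( remaining=[( num ) ) - num / id / ( num ) / num $]
Step 2: shift (. Stack=[( (] ptr=2 lookahead=num remaining=[num ) ) - num / id / ( num ) / num $]
Step 3: shift num. Stack=[( ( num] ptr=3 lookahead=) remaining=[) ) - num / id / ( num ) / num $]
Step 4: reduce F->num. Stack=[( ( F] ptr=3 lookahead=) remaining=[) ) - num / id / ( num ) / num $]
Step 5: reduce T->F. Stack=[( ( T] ptr=3 lookahead=) remaining=[) ) - num / id / ( num ) / num $]
Step 6: reduce E->T. Stack=[( ( E] ptr=3 lookahead=) remaining=[) ) - num / id / ( num ) / num $]
Step 7: shift ). Stack=[( ( E )] ptr=4 lookahead=) remaining=[) - num / id / ( num ) / num $]
Step 8: reduce F->( E ). Stack=[( F] ptr=4 lookahead=) remaining=[) - num / id / ( num ) / num $]
Step 9: reduce T->F. Stack=[( T] ptr=4 lookahead=) remaining=[) - num / id / ( num ) / num $]
Step 10: reduce E->T. Stack=[( E] ptr=4 lookahead=) remaining=[) - num / id / ( num ) / num $]
Step 11: shift ). Stack=[( E )] ptr=5 lookahead=- remaining=[- num / id / ( num ) / num $]
Step 12: reduce F->( E ). Stack=[F] ptr=5 lookahead=- remaining=[- num / id / ( num ) / num $]
Step 13: reduce T->F. Stack=[T] ptr=5 lookahead=- remaining=[- num / id / ( num ) / num $]
Step 14: reduce E->T. Stack=[E] ptr=5 lookahead=- remaining=[- num / id / ( num ) / num $]
Step 15: shift -. Stack=[E -] ptr=6 lookahead=num remaining=[num / id / ( num ) / num $]
Step 16: shift num. Stack=[E - num] ptr=7 lookahead=/ remaining=[/ id / ( num ) / num $]
Step 17: reduce F->num. Stack=[E - F] ptr=7 lookahead=/ remaining=[/ id / ( num ) / num $]
Step 18: reduce T->F. Stack=[E - T] ptr=7 lookahead=/ remaining=[/ id / ( num ) / num $]
Step 19: shift /. Stack=[E - T /] ptr=8 lookahead=id remaining=[id / ( num ) / num $]
Step 20: shift id. Stack=[E - T / id] ptr=9 lookahead=/ remaining=[/ ( num ) / num $]
Step 21: reduce F->id. Stack=[E - T / F] ptr=9 lookahead=/ remaining=[/ ( num ) / num $]
Step 22: reduce T->T / F. Stack=[E - T] ptr=9 lookahead=/ remaining=[/ ( num ) / num $]
Step 23: shift /. Stack=[E - T /] ptr=10 lookahead=( remaining=[( num ) / num $]
Step 24: shift (. Stack=[E - T / (] ptr=11 lookahead=num remaining=[num ) / num $]
Step 25: shift num. Stack=[E - T / ( num] ptr=12 lookahead=) remaining=[) / num $]
Step 26: reduce F->num. Stack=[E - T / ( F] ptr=12 lookahead=) remaining=[) / num $]
Step 27: reduce T->F. Stack=[E - T / ( T] ptr=12 lookahead=) remaining=[) / num $]
Step 28: reduce E->T. Stack=[E - T / ( E] ptr=12 lookahead=) remaining=[) / num $]
Step 29: shift ). Stack=[E - T / ( E )] ptr=13 lookahead=/ remaining=[/ num $]
Step 30: reduce F->( E ). Stack=[E - T / F] ptr=13 lookahead=/ remaining=[/ num $]
Step 31: reduce T->T / F. Stack=[E - T] ptr=13 lookahead=/ remaining=[/ num $]
Step 32: shift /. Stack=[E - T /] ptr=14 lookahead=num remaining=[num $]
Step 33: shift num. Stack=[E - T / num] ptr=15 lookahead=$ remaining=[$]
Step 34: reduce F->num. Stack=[E - T / F] ptr=15 lookahead=$ remaining=[$]
Step 35: reduce T->T / F. Stack=[E - T] ptr=15 lookahead=$ remaining=[$]
Step 36: reduce E->E - T. Stack=[E] ptr=15 lookahead=$ remaining=[$]
Step 37: accept. Stack=[E] ptr=15 lookahead=$ remaining=[$]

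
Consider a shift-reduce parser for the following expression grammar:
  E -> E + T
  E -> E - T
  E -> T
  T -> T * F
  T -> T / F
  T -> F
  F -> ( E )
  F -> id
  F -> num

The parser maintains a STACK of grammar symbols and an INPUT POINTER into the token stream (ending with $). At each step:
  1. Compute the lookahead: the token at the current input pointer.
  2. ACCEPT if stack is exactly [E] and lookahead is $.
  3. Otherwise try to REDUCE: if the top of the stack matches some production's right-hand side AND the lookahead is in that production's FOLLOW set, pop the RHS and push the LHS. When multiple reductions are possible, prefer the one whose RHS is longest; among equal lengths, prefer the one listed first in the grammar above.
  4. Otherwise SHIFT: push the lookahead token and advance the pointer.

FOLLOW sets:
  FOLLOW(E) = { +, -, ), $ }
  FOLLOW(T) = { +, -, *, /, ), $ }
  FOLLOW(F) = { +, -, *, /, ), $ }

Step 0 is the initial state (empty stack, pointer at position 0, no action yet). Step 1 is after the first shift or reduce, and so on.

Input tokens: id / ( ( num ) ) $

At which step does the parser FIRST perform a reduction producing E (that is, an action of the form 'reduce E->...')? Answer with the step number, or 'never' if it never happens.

Step 1: shift id. Stack=[id] ptr=1 lookahead=/ remaining=[/ ( ( num ) ) $]
Step 2: reduce F->id. Stack=[F] ptr=1 lookahead=/ remaining=[/ ( ( num ) ) $]
Step 3: reduce T->F. Stack=[T] ptr=1 lookahead=/ remaining=[/ ( ( num ) ) $]
Step 4: shift /. Stack=[T /] ptr=2 lookahead=( remaining=[( ( num ) ) $]
Step 5: shift (. Stack=[T / (] ptr=3 lookahead=( remaining=[( num ) ) $]
Step 6: shift (. Stack=[T / ( (] ptr=4 lookahead=num remaining=[num ) ) $]
Step 7: shift num. Stack=[T / ( ( num] ptr=5 lookahead=) remaining=[) ) $]
Step 8: reduce F->num. Stack=[T / ( ( F] ptr=5 lookahead=) remaining=[) ) $]
Step 9: reduce T->F. Stack=[T / ( ( T] ptr=5 lookahead=) remaining=[) ) $]
Step 10: reduce E->T. Stack=[T / ( ( E] ptr=5 lookahead=) remaining=[) ) $]

Answer: 10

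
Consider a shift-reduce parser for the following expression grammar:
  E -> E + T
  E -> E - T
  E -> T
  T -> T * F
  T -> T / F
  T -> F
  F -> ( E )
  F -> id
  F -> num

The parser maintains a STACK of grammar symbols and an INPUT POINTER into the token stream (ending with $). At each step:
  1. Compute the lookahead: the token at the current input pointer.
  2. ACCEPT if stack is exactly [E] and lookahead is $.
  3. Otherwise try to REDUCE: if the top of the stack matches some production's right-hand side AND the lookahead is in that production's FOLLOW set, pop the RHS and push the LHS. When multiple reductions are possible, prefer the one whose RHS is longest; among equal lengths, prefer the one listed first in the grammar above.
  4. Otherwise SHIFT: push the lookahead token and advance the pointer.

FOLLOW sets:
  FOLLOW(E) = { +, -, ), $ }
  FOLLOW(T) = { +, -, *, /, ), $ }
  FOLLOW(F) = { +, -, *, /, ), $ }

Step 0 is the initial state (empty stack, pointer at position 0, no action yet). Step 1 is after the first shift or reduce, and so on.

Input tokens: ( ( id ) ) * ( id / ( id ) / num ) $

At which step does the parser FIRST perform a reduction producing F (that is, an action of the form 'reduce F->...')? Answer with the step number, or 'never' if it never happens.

Answer: 4

Derivation:
Step 1: shift (. Stack=[(] ptr=1 lookahead=( remaining=[( id ) ) * ( id / ( id ) / num ) $]
Step 2: shift (. Stack=[( (] ptr=2 lookahead=id remaining=[id ) ) * ( id / ( id ) / num ) $]
Step 3: shift id. Stack=[( ( id] ptr=3 lookahead=) remaining=[) ) * ( id / ( id ) / num ) $]
Step 4: reduce F->id. Stack=[( ( F] ptr=3 lookahead=) remaining=[) ) * ( id / ( id ) / num ) $]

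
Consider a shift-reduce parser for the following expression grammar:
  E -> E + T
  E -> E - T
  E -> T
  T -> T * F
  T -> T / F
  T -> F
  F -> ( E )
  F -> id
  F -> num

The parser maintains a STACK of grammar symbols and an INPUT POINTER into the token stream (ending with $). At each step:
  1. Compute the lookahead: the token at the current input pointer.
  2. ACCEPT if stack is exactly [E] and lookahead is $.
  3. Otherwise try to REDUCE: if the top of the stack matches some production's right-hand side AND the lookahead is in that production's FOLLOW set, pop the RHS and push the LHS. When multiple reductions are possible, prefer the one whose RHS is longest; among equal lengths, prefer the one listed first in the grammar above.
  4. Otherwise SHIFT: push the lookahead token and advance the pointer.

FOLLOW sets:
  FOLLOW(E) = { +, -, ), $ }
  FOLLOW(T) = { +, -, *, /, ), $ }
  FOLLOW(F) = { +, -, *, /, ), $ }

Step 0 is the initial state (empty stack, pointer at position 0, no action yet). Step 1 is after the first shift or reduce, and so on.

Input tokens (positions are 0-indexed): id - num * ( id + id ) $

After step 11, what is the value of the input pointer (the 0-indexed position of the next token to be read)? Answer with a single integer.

Answer: 6

Derivation:
Step 1: shift id. Stack=[id] ptr=1 lookahead=- remaining=[- num * ( id + id ) $]
Step 2: reduce F->id. Stack=[F] ptr=1 lookahead=- remaining=[- num * ( id + id ) $]
Step 3: reduce T->F. Stack=[T] ptr=1 lookahead=- remaining=[- num * ( id + id ) $]
Step 4: reduce E->T. Stack=[E] ptr=1 lookahead=- remaining=[- num * ( id + id ) $]
Step 5: shift -. Stack=[E -] ptr=2 lookahead=num remaining=[num * ( id + id ) $]
Step 6: shift num. Stack=[E - num] ptr=3 lookahead=* remaining=[* ( id + id ) $]
Step 7: reduce F->num. Stack=[E - F] ptr=3 lookahead=* remaining=[* ( id + id ) $]
Step 8: reduce T->F. Stack=[E - T] ptr=3 lookahead=* remaining=[* ( id + id ) $]
Step 9: shift *. Stack=[E - T *] ptr=4 lookahead=( remaining=[( id + id ) $]
Step 10: shift (. Stack=[E - T * (] ptr=5 lookahead=id remaining=[id + id ) $]
Step 11: shift id. Stack=[E - T * ( id] ptr=6 lookahead=+ remaining=[+ id ) $]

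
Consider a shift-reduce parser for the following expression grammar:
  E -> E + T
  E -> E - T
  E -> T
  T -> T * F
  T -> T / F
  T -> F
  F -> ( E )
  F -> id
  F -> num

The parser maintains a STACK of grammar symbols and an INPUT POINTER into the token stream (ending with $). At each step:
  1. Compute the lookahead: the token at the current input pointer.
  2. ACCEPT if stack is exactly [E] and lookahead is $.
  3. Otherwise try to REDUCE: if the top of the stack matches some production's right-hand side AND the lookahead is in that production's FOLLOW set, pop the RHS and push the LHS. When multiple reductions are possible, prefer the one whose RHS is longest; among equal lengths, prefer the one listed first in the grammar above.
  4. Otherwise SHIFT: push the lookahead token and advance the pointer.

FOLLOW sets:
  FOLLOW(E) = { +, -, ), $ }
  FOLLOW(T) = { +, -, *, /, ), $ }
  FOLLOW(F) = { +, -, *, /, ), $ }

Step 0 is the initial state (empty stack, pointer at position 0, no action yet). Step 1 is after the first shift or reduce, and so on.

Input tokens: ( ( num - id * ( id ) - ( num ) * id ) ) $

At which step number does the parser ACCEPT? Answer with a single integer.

Step 1: shift (. Stack=[(] ptr=1 lookahead=( remaining=[( num - id * ( id ) - ( num ) * id ) ) $]
Step 2: shift (. Stack=[( (] ptr=2 lookahead=num remaining=[num - id * ( id ) - ( num ) * id ) ) $]
Step 3: shift num. Stack=[( ( num] ptr=3 lookahead=- remaining=[- id * ( id ) - ( num ) * id ) ) $]
Step 4: reduce F->num. Stack=[( ( F] ptr=3 lookahead=- remaining=[- id * ( id ) - ( num ) * id ) ) $]
Step 5: reduce T->F. Stack=[( ( T] ptr=3 lookahead=- remaining=[- id * ( id ) - ( num ) * id ) ) $]
Step 6: reduce E->T. Stack=[( ( E] ptr=3 lookahead=- remaining=[- id * ( id ) - ( num ) * id ) ) $]
Step 7: shift -. Stack=[( ( E -] ptr=4 lookahead=id remaining=[id * ( id ) - ( num ) * id ) ) $]
Step 8: shift id. Stack=[( ( E - id] ptr=5 lookahead=* remaining=[* ( id ) - ( num ) * id ) ) $]
Step 9: reduce F->id. Stack=[( ( E - F] ptr=5 lookahead=* remaining=[* ( id ) - ( num ) * id ) ) $]
Step 10: reduce T->F. Stack=[( ( E - T] ptr=5 lookahead=* remaining=[* ( id ) - ( num ) * id ) ) $]
Step 11: shift *. Stack=[( ( E - T *] ptr=6 lookahead=( remaining=[( id ) - ( num ) * id ) ) $]
Step 12: shift (. Stack=[( ( E - T * (] ptr=7 lookahead=id remaining=[id ) - ( num ) * id ) ) $]
Step 13: shift id. Stack=[( ( E - T * ( id] ptr=8 lookahead=) remaining=[) - ( num ) * id ) ) $]
Step 14: reduce F->id. Stack=[( ( E - T * ( F] ptr=8 lookahead=) remaining=[) - ( num ) * id ) ) $]
Step 15: reduce T->F. Stack=[( ( E - T * ( T] ptr=8 lookahead=) remaining=[) - ( num ) * id ) ) $]
Step 16: reduce E->T. Stack=[( ( E - T * ( E] ptr=8 lookahead=) remaining=[) - ( num ) * id ) ) $]
Step 17: shift ). Stack=[( ( E - T * ( E )] ptr=9 lookahead=- remaining=[- ( num ) * id ) ) $]
Step 18: reduce F->( E ). Stack=[( ( E - T * F] ptr=9 lookahead=- remaining=[- ( num ) * id ) ) $]
Step 19: reduce T->T * F. Stack=[( ( E - T] ptr=9 lookahead=- remaining=[- ( num ) * id ) ) $]
Step 20: reduce E->E - T. Stack=[( ( E] ptr=9 lookahead=- remaining=[- ( num ) * id ) ) $]
Step 21: shift -. Stack=[( ( E -] ptr=10 lookahead=( remaining=[( num ) * id ) ) $]
Step 22: shift (. Stack=[( ( E - (] ptr=11 lookahead=num remaining=[num ) * id ) ) $]
Step 23: shift num. Stack=[( ( E - ( num] ptr=12 lookahead=) remaining=[) * id ) ) $]
Step 24: reduce F->num. Stack=[( ( E - ( F] ptr=12 lookahead=) remaining=[) * id ) ) $]
Step 25: reduce T->F. Stack=[( ( E - ( T] ptr=12 lookahead=) remaining=[) * id ) ) $]
Step 26: reduce E->T. Stack=[( ( E - ( E] ptr=12 lookahead=) remaining=[) * id ) ) $]
Step 27: shift ). Stack=[( ( E - ( E )] ptr=13 lookahead=* remaining=[* id ) ) $]
Step 28: reduce F->( E ). Stack=[( ( E - F] ptr=13 lookahead=* remaining=[* id ) ) $]
Step 29: reduce T->F. Stack=[( ( E - T] ptr=13 lookahead=* remaining=[* id ) ) $]
Step 30: shift *. Stack=[( ( E - T *] ptr=14 lookahead=id remaining=[id ) ) $]
Step 31: shift id. Stack=[( ( E - T * id] ptr=15 lookahead=) remaining=[) ) $]
Step 32: reduce F->id. Stack=[( ( E - T * F] ptr=15 lookahead=) remaining=[) ) $]
Step 33: reduce T->T * F. Stack=[( ( E - T] ptr=15 lookahead=) remaining=[) ) $]
Step 34: reduce E->E - T. Stack=[( ( E] ptr=15 lookahead=) remaining=[) ) $]
Step 35: shift ). Stack=[( ( E )] ptr=16 lookahead=) remaining=[) $]
Step 36: reduce F->( E ). Stack=[( F] ptr=16 lookahead=) remaining=[) $]
Step 37: reduce T->F. Stack=[( T] ptr=16 lookahead=) remaining=[) $]
Step 38: reduce E->T. Stack=[( E] ptr=16 lookahead=) remaining=[) $]
Step 39: shift ). Stack=[( E )] ptr=17 lookahead=$ remaining=[$]
Step 40: reduce F->( E ). Stack=[F] ptr=17 lookahead=$ remaining=[$]
Step 41: reduce T->F. Stack=[T] ptr=17 lookahead=$ remaining=[$]
Step 42: reduce E->T. Stack=[E] ptr=17 lookahead=$ remaining=[$]
Step 43: accept. Stack=[E] ptr=17 lookahead=$ remaining=[$]

Answer: 43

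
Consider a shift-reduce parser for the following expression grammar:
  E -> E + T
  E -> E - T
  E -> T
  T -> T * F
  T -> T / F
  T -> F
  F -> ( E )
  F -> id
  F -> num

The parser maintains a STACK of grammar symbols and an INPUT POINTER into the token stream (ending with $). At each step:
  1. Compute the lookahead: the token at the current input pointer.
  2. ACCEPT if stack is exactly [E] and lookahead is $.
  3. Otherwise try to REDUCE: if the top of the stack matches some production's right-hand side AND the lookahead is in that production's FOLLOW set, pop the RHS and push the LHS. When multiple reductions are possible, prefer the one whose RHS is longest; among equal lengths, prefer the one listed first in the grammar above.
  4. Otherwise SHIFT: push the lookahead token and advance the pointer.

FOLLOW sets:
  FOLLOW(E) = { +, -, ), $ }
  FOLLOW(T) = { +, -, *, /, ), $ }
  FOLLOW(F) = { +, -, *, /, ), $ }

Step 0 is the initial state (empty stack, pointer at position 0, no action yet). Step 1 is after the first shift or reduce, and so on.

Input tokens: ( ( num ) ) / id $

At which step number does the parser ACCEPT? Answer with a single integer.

Step 1: shift (. Stack=[(] ptr=1 lookahead=( remaining=[( num ) ) / id $]
Step 2: shift (. Stack=[( (] ptr=2 lookahead=num remaining=[num ) ) / id $]
Step 3: shift num. Stack=[( ( num] ptr=3 lookahead=) remaining=[) ) / id $]
Step 4: reduce F->num. Stack=[( ( F] ptr=3 lookahead=) remaining=[) ) / id $]
Step 5: reduce T->F. Stack=[( ( T] ptr=3 lookahead=) remaining=[) ) / id $]
Step 6: reduce E->T. Stack=[( ( E] ptr=3 lookahead=) remaining=[) ) / id $]
Step 7: shift ). Stack=[( ( E )] ptr=4 lookahead=) remaining=[) / id $]
Step 8: reduce F->( E ). Stack=[( F] ptr=4 lookahead=) remaining=[) / id $]
Step 9: reduce T->F. Stack=[( T] ptr=4 lookahead=) remaining=[) / id $]
Step 10: reduce E->T. Stack=[( E] ptr=4 lookahead=) remaining=[) / id $]
Step 11: shift ). Stack=[( E )] ptr=5 lookahead=/ remaining=[/ id $]
Step 12: reduce F->( E ). Stack=[F] ptr=5 lookahead=/ remaining=[/ id $]
Step 13: reduce T->F. Stack=[T] ptr=5 lookahead=/ remaining=[/ id $]
Step 14: shift /. Stack=[T /] ptr=6 lookahead=id remaining=[id $]
Step 15: shift id. Stack=[T / id] ptr=7 lookahead=$ remaining=[$]
Step 16: reduce F->id. Stack=[T / F] ptr=7 lookahead=$ remaining=[$]
Step 17: reduce T->T / F. Stack=[T] ptr=7 lookahead=$ remaining=[$]
Step 18: reduce E->T. Stack=[E] ptr=7 lookahead=$ remaining=[$]
Step 19: accept. Stack=[E] ptr=7 lookahead=$ remaining=[$]

Answer: 19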